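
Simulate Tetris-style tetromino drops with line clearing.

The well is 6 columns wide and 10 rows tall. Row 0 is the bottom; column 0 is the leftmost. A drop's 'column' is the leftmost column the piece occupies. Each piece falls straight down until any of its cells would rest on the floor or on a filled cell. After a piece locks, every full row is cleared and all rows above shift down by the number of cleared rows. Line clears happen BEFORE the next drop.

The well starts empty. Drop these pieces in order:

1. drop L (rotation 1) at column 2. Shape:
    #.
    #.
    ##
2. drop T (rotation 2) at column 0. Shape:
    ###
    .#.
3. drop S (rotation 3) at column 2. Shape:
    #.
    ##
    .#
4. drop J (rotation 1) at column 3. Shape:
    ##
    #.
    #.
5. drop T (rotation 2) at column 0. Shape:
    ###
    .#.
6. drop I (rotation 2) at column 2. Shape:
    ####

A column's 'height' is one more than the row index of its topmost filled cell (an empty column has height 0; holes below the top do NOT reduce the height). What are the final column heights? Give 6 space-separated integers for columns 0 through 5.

Drop 1: L rot1 at col 2 lands with bottom-row=0; cleared 0 line(s) (total 0); column heights now [0 0 3 1 0 0], max=3
Drop 2: T rot2 at col 0 lands with bottom-row=2; cleared 0 line(s) (total 0); column heights now [4 4 4 1 0 0], max=4
Drop 3: S rot3 at col 2 lands with bottom-row=3; cleared 0 line(s) (total 0); column heights now [4 4 6 5 0 0], max=6
Drop 4: J rot1 at col 3 lands with bottom-row=5; cleared 0 line(s) (total 0); column heights now [4 4 6 8 8 0], max=8
Drop 5: T rot2 at col 0 lands with bottom-row=5; cleared 0 line(s) (total 0); column heights now [7 7 7 8 8 0], max=8
Drop 6: I rot2 at col 2 lands with bottom-row=8; cleared 0 line(s) (total 0); column heights now [7 7 9 9 9 9], max=9

Answer: 7 7 9 9 9 9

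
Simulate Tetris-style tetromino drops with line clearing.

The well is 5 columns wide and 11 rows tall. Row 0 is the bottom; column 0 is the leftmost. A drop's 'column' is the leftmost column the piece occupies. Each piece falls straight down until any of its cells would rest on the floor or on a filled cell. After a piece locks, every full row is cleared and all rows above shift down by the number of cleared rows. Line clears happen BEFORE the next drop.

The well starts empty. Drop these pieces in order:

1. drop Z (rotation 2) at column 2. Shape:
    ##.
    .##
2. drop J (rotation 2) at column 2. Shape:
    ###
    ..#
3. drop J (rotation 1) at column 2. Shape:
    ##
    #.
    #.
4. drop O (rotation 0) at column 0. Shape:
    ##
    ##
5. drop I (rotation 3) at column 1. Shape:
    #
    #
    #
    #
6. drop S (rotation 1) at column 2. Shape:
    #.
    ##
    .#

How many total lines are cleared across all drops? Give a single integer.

Drop 1: Z rot2 at col 2 lands with bottom-row=0; cleared 0 line(s) (total 0); column heights now [0 0 2 2 1], max=2
Drop 2: J rot2 at col 2 lands with bottom-row=1; cleared 0 line(s) (total 0); column heights now [0 0 3 3 3], max=3
Drop 3: J rot1 at col 2 lands with bottom-row=3; cleared 0 line(s) (total 0); column heights now [0 0 6 6 3], max=6
Drop 4: O rot0 at col 0 lands with bottom-row=0; cleared 1 line(s) (total 1); column heights now [1 1 5 5 2], max=5
Drop 5: I rot3 at col 1 lands with bottom-row=1; cleared 0 line(s) (total 1); column heights now [1 5 5 5 2], max=5
Drop 6: S rot1 at col 2 lands with bottom-row=5; cleared 0 line(s) (total 1); column heights now [1 5 8 7 2], max=8

Answer: 1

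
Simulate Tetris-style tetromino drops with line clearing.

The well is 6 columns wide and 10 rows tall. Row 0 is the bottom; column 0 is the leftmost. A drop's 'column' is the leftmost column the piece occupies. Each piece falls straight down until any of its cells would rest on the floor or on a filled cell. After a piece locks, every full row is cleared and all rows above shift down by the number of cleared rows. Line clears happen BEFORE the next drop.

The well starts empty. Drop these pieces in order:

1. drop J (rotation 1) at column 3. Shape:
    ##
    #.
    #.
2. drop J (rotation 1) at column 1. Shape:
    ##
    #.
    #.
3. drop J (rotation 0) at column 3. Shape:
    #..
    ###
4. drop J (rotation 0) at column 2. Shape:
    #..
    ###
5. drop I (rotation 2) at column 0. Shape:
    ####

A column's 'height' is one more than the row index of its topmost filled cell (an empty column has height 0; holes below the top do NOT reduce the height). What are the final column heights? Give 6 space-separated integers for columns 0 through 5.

Answer: 8 8 8 8 6 4

Derivation:
Drop 1: J rot1 at col 3 lands with bottom-row=0; cleared 0 line(s) (total 0); column heights now [0 0 0 3 3 0], max=3
Drop 2: J rot1 at col 1 lands with bottom-row=0; cleared 0 line(s) (total 0); column heights now [0 3 3 3 3 0], max=3
Drop 3: J rot0 at col 3 lands with bottom-row=3; cleared 0 line(s) (total 0); column heights now [0 3 3 5 4 4], max=5
Drop 4: J rot0 at col 2 lands with bottom-row=5; cleared 0 line(s) (total 0); column heights now [0 3 7 6 6 4], max=7
Drop 5: I rot2 at col 0 lands with bottom-row=7; cleared 0 line(s) (total 0); column heights now [8 8 8 8 6 4], max=8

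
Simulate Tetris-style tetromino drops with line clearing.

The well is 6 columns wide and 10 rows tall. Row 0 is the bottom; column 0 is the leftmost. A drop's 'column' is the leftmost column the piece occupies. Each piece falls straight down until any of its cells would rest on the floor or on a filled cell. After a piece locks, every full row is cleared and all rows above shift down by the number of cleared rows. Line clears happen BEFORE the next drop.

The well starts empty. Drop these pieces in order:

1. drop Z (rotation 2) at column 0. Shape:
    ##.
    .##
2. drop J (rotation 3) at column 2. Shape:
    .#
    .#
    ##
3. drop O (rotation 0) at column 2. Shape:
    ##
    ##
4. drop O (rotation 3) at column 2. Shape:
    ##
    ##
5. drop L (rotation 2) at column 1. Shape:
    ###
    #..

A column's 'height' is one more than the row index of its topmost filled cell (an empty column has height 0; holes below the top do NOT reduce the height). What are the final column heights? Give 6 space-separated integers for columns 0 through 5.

Drop 1: Z rot2 at col 0 lands with bottom-row=0; cleared 0 line(s) (total 0); column heights now [2 2 1 0 0 0], max=2
Drop 2: J rot3 at col 2 lands with bottom-row=1; cleared 0 line(s) (total 0); column heights now [2 2 2 4 0 0], max=4
Drop 3: O rot0 at col 2 lands with bottom-row=4; cleared 0 line(s) (total 0); column heights now [2 2 6 6 0 0], max=6
Drop 4: O rot3 at col 2 lands with bottom-row=6; cleared 0 line(s) (total 0); column heights now [2 2 8 8 0 0], max=8
Drop 5: L rot2 at col 1 lands with bottom-row=7; cleared 0 line(s) (total 0); column heights now [2 9 9 9 0 0], max=9

Answer: 2 9 9 9 0 0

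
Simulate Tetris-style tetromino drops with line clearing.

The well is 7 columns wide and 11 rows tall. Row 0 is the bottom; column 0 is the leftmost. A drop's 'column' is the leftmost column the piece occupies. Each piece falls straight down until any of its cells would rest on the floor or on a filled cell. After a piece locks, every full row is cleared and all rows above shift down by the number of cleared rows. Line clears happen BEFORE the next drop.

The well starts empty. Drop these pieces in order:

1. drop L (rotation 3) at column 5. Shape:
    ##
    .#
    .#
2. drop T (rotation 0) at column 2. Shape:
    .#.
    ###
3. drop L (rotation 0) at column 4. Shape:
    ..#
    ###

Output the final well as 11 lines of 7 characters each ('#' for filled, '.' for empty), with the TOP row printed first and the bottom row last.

Answer: .......
.......
.......
.......
.......
.......
......#
....###
.....##
...#..#
..###.#

Derivation:
Drop 1: L rot3 at col 5 lands with bottom-row=0; cleared 0 line(s) (total 0); column heights now [0 0 0 0 0 3 3], max=3
Drop 2: T rot0 at col 2 lands with bottom-row=0; cleared 0 line(s) (total 0); column heights now [0 0 1 2 1 3 3], max=3
Drop 3: L rot0 at col 4 lands with bottom-row=3; cleared 0 line(s) (total 0); column heights now [0 0 1 2 4 4 5], max=5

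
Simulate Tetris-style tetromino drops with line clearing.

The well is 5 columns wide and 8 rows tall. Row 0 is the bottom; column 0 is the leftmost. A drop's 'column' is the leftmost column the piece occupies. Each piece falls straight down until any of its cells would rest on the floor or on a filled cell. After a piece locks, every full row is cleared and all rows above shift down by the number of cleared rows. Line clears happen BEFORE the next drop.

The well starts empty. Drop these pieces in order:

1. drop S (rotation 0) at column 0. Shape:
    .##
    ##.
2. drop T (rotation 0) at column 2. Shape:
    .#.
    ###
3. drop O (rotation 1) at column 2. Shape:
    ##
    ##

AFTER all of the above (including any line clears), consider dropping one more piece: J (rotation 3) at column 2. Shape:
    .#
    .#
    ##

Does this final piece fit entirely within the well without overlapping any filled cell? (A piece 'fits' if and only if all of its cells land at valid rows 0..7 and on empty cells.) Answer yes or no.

Answer: no

Derivation:
Drop 1: S rot0 at col 0 lands with bottom-row=0; cleared 0 line(s) (total 0); column heights now [1 2 2 0 0], max=2
Drop 2: T rot0 at col 2 lands with bottom-row=2; cleared 0 line(s) (total 0); column heights now [1 2 3 4 3], max=4
Drop 3: O rot1 at col 2 lands with bottom-row=4; cleared 0 line(s) (total 0); column heights now [1 2 6 6 3], max=6
Test piece J rot3 at col 2 (width 2): heights before test = [1 2 6 6 3]; fits = False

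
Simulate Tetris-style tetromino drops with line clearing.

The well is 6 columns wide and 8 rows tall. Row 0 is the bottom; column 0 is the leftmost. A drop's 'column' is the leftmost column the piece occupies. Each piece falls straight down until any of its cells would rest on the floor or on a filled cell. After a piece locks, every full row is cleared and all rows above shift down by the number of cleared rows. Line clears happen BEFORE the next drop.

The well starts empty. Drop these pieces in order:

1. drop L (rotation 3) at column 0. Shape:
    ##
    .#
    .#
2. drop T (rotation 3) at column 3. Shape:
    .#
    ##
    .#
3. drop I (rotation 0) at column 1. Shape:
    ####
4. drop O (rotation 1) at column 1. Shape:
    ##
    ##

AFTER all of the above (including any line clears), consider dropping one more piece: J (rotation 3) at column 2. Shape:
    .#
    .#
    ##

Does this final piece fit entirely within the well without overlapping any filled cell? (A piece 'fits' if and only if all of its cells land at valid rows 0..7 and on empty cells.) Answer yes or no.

Drop 1: L rot3 at col 0 lands with bottom-row=0; cleared 0 line(s) (total 0); column heights now [3 3 0 0 0 0], max=3
Drop 2: T rot3 at col 3 lands with bottom-row=0; cleared 0 line(s) (total 0); column heights now [3 3 0 2 3 0], max=3
Drop 3: I rot0 at col 1 lands with bottom-row=3; cleared 0 line(s) (total 0); column heights now [3 4 4 4 4 0], max=4
Drop 4: O rot1 at col 1 lands with bottom-row=4; cleared 0 line(s) (total 0); column heights now [3 6 6 4 4 0], max=6
Test piece J rot3 at col 2 (width 2): heights before test = [3 6 6 4 4 0]; fits = False

Answer: no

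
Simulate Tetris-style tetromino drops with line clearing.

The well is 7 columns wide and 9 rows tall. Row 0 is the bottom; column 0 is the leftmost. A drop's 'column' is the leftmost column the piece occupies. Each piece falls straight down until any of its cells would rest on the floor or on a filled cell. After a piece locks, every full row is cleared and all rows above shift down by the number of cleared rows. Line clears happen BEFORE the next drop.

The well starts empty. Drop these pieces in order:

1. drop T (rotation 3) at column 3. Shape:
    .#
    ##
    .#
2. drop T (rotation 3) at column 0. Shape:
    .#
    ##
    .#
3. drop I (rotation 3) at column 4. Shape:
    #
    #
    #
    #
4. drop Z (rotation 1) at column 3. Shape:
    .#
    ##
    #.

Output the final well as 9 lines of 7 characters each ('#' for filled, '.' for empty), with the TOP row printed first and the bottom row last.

Answer: ....#..
...##..
...##..
....#..
....#..
....#..
.#..#..
##.##..
.#..#..

Derivation:
Drop 1: T rot3 at col 3 lands with bottom-row=0; cleared 0 line(s) (total 0); column heights now [0 0 0 2 3 0 0], max=3
Drop 2: T rot3 at col 0 lands with bottom-row=0; cleared 0 line(s) (total 0); column heights now [2 3 0 2 3 0 0], max=3
Drop 3: I rot3 at col 4 lands with bottom-row=3; cleared 0 line(s) (total 0); column heights now [2 3 0 2 7 0 0], max=7
Drop 4: Z rot1 at col 3 lands with bottom-row=6; cleared 0 line(s) (total 0); column heights now [2 3 0 8 9 0 0], max=9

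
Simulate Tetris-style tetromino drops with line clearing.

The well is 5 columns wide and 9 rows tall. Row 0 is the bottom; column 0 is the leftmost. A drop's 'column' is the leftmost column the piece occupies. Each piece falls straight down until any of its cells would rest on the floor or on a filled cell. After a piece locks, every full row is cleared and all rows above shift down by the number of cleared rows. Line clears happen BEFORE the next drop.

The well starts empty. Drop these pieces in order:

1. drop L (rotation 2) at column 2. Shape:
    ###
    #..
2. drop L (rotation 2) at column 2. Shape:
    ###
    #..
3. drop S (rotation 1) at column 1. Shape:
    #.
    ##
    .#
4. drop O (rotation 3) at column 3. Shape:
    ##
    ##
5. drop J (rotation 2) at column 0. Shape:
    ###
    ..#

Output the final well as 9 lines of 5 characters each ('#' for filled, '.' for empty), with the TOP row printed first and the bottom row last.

Drop 1: L rot2 at col 2 lands with bottom-row=0; cleared 0 line(s) (total 0); column heights now [0 0 2 2 2], max=2
Drop 2: L rot2 at col 2 lands with bottom-row=2; cleared 0 line(s) (total 0); column heights now [0 0 4 4 4], max=4
Drop 3: S rot1 at col 1 lands with bottom-row=4; cleared 0 line(s) (total 0); column heights now [0 7 6 4 4], max=7
Drop 4: O rot3 at col 3 lands with bottom-row=4; cleared 0 line(s) (total 0); column heights now [0 7 6 6 6], max=7
Drop 5: J rot2 at col 0 lands with bottom-row=6; cleared 0 line(s) (total 0); column heights now [8 8 8 6 6], max=8

Answer: .....
###..
.##..
.####
..###
..###
..#..
..###
..#..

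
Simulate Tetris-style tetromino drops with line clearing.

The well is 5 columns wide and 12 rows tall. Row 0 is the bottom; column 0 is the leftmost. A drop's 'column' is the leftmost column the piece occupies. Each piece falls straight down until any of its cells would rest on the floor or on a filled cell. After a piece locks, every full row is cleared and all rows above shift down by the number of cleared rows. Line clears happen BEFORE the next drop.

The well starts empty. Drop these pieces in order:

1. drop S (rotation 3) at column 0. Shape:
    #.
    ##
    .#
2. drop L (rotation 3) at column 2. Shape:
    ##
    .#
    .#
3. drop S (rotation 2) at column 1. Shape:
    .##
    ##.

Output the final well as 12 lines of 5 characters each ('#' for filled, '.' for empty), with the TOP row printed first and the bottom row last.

Answer: .....
.....
.....
.....
.....
.....
.....
..##.
.##..
#.##.
##.#.
.#.#.

Derivation:
Drop 1: S rot3 at col 0 lands with bottom-row=0; cleared 0 line(s) (total 0); column heights now [3 2 0 0 0], max=3
Drop 2: L rot3 at col 2 lands with bottom-row=0; cleared 0 line(s) (total 0); column heights now [3 2 3 3 0], max=3
Drop 3: S rot2 at col 1 lands with bottom-row=3; cleared 0 line(s) (total 0); column heights now [3 4 5 5 0], max=5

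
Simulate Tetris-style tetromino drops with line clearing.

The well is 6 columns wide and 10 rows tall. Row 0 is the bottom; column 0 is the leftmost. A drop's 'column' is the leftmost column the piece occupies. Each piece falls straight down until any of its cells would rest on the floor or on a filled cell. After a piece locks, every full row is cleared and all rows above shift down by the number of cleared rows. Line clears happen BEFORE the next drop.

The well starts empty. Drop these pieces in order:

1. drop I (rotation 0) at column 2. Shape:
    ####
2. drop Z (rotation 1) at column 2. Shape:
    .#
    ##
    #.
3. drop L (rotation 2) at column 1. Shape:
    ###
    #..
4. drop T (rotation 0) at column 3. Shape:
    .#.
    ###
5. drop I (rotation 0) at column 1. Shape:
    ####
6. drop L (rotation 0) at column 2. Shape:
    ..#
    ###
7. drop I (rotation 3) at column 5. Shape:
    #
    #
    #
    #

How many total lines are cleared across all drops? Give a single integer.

Drop 1: I rot0 at col 2 lands with bottom-row=0; cleared 0 line(s) (total 0); column heights now [0 0 1 1 1 1], max=1
Drop 2: Z rot1 at col 2 lands with bottom-row=1; cleared 0 line(s) (total 0); column heights now [0 0 3 4 1 1], max=4
Drop 3: L rot2 at col 1 lands with bottom-row=3; cleared 0 line(s) (total 0); column heights now [0 5 5 5 1 1], max=5
Drop 4: T rot0 at col 3 lands with bottom-row=5; cleared 0 line(s) (total 0); column heights now [0 5 5 6 7 6], max=7
Drop 5: I rot0 at col 1 lands with bottom-row=7; cleared 0 line(s) (total 0); column heights now [0 8 8 8 8 6], max=8
Drop 6: L rot0 at col 2 lands with bottom-row=8; cleared 0 line(s) (total 0); column heights now [0 8 9 9 10 6], max=10
Drop 7: I rot3 at col 5 lands with bottom-row=6; cleared 0 line(s) (total 0); column heights now [0 8 9 9 10 10], max=10

Answer: 0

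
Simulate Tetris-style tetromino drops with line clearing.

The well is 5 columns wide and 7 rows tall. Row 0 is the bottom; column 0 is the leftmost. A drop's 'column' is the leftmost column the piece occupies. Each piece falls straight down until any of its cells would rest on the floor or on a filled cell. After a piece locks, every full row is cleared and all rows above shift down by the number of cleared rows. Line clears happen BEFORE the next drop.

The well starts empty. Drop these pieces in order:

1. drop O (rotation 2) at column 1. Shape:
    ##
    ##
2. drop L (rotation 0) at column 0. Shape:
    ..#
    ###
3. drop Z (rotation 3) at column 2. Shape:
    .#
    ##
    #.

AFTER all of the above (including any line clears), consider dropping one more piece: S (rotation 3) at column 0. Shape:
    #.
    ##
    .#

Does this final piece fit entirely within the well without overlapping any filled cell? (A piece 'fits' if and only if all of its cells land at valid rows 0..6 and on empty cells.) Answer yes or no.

Answer: yes

Derivation:
Drop 1: O rot2 at col 1 lands with bottom-row=0; cleared 0 line(s) (total 0); column heights now [0 2 2 0 0], max=2
Drop 2: L rot0 at col 0 lands with bottom-row=2; cleared 0 line(s) (total 0); column heights now [3 3 4 0 0], max=4
Drop 3: Z rot3 at col 2 lands with bottom-row=4; cleared 0 line(s) (total 0); column heights now [3 3 6 7 0], max=7
Test piece S rot3 at col 0 (width 2): heights before test = [3 3 6 7 0]; fits = True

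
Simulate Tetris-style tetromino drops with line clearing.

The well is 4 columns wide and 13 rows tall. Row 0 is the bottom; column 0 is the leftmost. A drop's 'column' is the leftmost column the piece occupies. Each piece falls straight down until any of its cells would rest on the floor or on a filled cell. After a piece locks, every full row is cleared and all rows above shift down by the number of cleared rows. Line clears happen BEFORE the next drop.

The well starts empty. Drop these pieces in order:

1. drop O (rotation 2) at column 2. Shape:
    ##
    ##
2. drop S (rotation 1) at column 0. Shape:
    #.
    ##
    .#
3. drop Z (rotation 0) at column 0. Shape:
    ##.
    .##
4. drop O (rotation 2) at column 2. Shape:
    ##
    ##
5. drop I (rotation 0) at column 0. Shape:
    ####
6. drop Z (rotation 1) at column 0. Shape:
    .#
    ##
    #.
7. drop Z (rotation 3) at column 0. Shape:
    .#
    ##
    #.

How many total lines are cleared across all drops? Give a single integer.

Drop 1: O rot2 at col 2 lands with bottom-row=0; cleared 0 line(s) (total 0); column heights now [0 0 2 2], max=2
Drop 2: S rot1 at col 0 lands with bottom-row=0; cleared 1 line(s) (total 1); column heights now [2 1 1 1], max=2
Drop 3: Z rot0 at col 0 lands with bottom-row=1; cleared 0 line(s) (total 1); column heights now [3 3 2 1], max=3
Drop 4: O rot2 at col 2 lands with bottom-row=2; cleared 1 line(s) (total 2); column heights now [2 2 3 3], max=3
Drop 5: I rot0 at col 0 lands with bottom-row=3; cleared 1 line(s) (total 3); column heights now [2 2 3 3], max=3
Drop 6: Z rot1 at col 0 lands with bottom-row=2; cleared 0 line(s) (total 3); column heights now [4 5 3 3], max=5
Drop 7: Z rot3 at col 0 lands with bottom-row=4; cleared 0 line(s) (total 3); column heights now [6 7 3 3], max=7

Answer: 3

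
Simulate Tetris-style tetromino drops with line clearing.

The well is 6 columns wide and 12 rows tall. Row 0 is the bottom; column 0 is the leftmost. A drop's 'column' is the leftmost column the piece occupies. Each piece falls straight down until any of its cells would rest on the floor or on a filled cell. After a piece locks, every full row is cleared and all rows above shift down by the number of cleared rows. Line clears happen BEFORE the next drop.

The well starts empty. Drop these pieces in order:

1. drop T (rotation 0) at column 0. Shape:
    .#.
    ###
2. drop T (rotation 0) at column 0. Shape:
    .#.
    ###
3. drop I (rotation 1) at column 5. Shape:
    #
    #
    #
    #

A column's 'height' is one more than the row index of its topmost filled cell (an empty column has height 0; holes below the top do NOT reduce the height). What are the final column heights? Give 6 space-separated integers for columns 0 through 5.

Drop 1: T rot0 at col 0 lands with bottom-row=0; cleared 0 line(s) (total 0); column heights now [1 2 1 0 0 0], max=2
Drop 2: T rot0 at col 0 lands with bottom-row=2; cleared 0 line(s) (total 0); column heights now [3 4 3 0 0 0], max=4
Drop 3: I rot1 at col 5 lands with bottom-row=0; cleared 0 line(s) (total 0); column heights now [3 4 3 0 0 4], max=4

Answer: 3 4 3 0 0 4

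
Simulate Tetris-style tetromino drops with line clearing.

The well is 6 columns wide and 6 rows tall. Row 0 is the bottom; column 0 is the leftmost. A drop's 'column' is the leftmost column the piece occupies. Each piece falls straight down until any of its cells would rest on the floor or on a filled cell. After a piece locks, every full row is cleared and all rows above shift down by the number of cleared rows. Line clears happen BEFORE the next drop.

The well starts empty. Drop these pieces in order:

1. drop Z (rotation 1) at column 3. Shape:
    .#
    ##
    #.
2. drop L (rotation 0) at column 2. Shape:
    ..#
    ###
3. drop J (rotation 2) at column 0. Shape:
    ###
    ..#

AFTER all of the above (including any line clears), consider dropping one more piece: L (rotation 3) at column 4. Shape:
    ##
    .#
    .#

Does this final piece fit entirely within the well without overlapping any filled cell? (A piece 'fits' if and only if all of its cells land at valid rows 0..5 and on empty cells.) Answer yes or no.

Answer: yes

Derivation:
Drop 1: Z rot1 at col 3 lands with bottom-row=0; cleared 0 line(s) (total 0); column heights now [0 0 0 2 3 0], max=3
Drop 2: L rot0 at col 2 lands with bottom-row=3; cleared 0 line(s) (total 0); column heights now [0 0 4 4 5 0], max=5
Drop 3: J rot2 at col 0 lands with bottom-row=4; cleared 0 line(s) (total 0); column heights now [6 6 6 4 5 0], max=6
Test piece L rot3 at col 4 (width 2): heights before test = [6 6 6 4 5 0]; fits = True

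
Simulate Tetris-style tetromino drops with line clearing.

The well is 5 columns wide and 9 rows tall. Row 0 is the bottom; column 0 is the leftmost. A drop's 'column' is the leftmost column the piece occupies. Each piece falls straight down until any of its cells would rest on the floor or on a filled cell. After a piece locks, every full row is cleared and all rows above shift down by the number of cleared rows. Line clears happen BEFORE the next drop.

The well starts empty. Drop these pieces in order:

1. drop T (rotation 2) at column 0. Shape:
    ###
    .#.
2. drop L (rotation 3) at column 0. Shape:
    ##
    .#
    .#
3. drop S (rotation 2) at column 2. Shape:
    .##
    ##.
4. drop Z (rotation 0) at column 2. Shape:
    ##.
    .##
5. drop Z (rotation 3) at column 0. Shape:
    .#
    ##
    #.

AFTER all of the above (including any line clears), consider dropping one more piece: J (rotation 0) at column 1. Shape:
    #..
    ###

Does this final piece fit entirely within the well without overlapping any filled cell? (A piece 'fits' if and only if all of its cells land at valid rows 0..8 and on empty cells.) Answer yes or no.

Drop 1: T rot2 at col 0 lands with bottom-row=0; cleared 0 line(s) (total 0); column heights now [2 2 2 0 0], max=2
Drop 2: L rot3 at col 0 lands with bottom-row=2; cleared 0 line(s) (total 0); column heights now [5 5 2 0 0], max=5
Drop 3: S rot2 at col 2 lands with bottom-row=2; cleared 0 line(s) (total 0); column heights now [5 5 3 4 4], max=5
Drop 4: Z rot0 at col 2 lands with bottom-row=4; cleared 0 line(s) (total 0); column heights now [5 5 6 6 5], max=6
Drop 5: Z rot3 at col 0 lands with bottom-row=5; cleared 0 line(s) (total 0); column heights now [7 8 6 6 5], max=8
Test piece J rot0 at col 1 (width 3): heights before test = [7 8 6 6 5]; fits = False

Answer: no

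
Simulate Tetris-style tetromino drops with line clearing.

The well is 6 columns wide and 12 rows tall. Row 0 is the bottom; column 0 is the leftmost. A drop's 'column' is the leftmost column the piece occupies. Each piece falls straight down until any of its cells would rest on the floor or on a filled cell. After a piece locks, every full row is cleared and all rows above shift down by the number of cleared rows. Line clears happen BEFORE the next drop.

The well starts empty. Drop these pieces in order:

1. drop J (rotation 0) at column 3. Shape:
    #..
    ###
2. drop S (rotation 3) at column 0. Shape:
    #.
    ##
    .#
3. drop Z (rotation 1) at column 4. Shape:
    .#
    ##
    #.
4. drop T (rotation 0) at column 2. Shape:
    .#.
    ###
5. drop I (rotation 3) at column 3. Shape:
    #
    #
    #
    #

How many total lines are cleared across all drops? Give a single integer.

Answer: 0

Derivation:
Drop 1: J rot0 at col 3 lands with bottom-row=0; cleared 0 line(s) (total 0); column heights now [0 0 0 2 1 1], max=2
Drop 2: S rot3 at col 0 lands with bottom-row=0; cleared 0 line(s) (total 0); column heights now [3 2 0 2 1 1], max=3
Drop 3: Z rot1 at col 4 lands with bottom-row=1; cleared 0 line(s) (total 0); column heights now [3 2 0 2 3 4], max=4
Drop 4: T rot0 at col 2 lands with bottom-row=3; cleared 0 line(s) (total 0); column heights now [3 2 4 5 4 4], max=5
Drop 5: I rot3 at col 3 lands with bottom-row=5; cleared 0 line(s) (total 0); column heights now [3 2 4 9 4 4], max=9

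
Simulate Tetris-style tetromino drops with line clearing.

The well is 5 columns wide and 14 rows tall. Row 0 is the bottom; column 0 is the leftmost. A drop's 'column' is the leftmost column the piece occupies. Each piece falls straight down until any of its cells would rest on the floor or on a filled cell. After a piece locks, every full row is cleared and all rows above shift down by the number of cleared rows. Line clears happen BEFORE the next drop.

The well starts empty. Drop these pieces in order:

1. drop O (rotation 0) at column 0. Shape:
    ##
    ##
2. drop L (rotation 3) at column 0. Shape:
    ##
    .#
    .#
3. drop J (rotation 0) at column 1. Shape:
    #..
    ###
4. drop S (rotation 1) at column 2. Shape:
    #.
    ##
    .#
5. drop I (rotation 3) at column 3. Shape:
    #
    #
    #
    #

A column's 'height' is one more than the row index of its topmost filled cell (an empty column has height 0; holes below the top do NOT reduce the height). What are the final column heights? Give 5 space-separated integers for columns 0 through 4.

Drop 1: O rot0 at col 0 lands with bottom-row=0; cleared 0 line(s) (total 0); column heights now [2 2 0 0 0], max=2
Drop 2: L rot3 at col 0 lands with bottom-row=2; cleared 0 line(s) (total 0); column heights now [5 5 0 0 0], max=5
Drop 3: J rot0 at col 1 lands with bottom-row=5; cleared 0 line(s) (total 0); column heights now [5 7 6 6 0], max=7
Drop 4: S rot1 at col 2 lands with bottom-row=6; cleared 0 line(s) (total 0); column heights now [5 7 9 8 0], max=9
Drop 5: I rot3 at col 3 lands with bottom-row=8; cleared 0 line(s) (total 0); column heights now [5 7 9 12 0], max=12

Answer: 5 7 9 12 0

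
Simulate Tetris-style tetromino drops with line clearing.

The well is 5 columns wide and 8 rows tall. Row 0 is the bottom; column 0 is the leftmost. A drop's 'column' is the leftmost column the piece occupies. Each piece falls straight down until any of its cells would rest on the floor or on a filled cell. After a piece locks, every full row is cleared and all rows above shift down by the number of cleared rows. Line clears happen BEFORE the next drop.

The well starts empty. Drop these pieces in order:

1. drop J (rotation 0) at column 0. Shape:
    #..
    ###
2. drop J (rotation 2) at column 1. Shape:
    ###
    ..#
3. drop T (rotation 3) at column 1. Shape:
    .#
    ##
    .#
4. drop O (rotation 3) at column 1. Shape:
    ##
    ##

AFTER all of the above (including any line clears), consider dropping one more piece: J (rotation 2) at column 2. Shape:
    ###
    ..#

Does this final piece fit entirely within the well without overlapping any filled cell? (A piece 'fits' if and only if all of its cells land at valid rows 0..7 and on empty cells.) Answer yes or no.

Drop 1: J rot0 at col 0 lands with bottom-row=0; cleared 0 line(s) (total 0); column heights now [2 1 1 0 0], max=2
Drop 2: J rot2 at col 1 lands with bottom-row=0; cleared 0 line(s) (total 0); column heights now [2 2 2 2 0], max=2
Drop 3: T rot3 at col 1 lands with bottom-row=2; cleared 0 line(s) (total 0); column heights now [2 4 5 2 0], max=5
Drop 4: O rot3 at col 1 lands with bottom-row=5; cleared 0 line(s) (total 0); column heights now [2 7 7 2 0], max=7
Test piece J rot2 at col 2 (width 3): heights before test = [2 7 7 2 0]; fits = True

Answer: yes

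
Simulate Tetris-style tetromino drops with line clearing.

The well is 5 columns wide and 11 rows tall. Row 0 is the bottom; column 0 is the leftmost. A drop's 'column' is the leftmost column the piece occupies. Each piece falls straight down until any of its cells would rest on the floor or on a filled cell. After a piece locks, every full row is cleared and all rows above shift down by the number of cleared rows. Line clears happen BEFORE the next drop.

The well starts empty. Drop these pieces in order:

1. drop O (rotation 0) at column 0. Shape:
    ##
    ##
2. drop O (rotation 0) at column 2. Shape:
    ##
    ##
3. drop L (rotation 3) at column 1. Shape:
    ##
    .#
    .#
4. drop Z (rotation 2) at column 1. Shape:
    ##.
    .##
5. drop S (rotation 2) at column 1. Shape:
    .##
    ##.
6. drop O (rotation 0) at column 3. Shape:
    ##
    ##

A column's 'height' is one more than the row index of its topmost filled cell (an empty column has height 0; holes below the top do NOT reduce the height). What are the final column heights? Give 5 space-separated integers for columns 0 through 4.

Answer: 2 8 9 11 11

Derivation:
Drop 1: O rot0 at col 0 lands with bottom-row=0; cleared 0 line(s) (total 0); column heights now [2 2 0 0 0], max=2
Drop 2: O rot0 at col 2 lands with bottom-row=0; cleared 0 line(s) (total 0); column heights now [2 2 2 2 0], max=2
Drop 3: L rot3 at col 1 lands with bottom-row=2; cleared 0 line(s) (total 0); column heights now [2 5 5 2 0], max=5
Drop 4: Z rot2 at col 1 lands with bottom-row=5; cleared 0 line(s) (total 0); column heights now [2 7 7 6 0], max=7
Drop 5: S rot2 at col 1 lands with bottom-row=7; cleared 0 line(s) (total 0); column heights now [2 8 9 9 0], max=9
Drop 6: O rot0 at col 3 lands with bottom-row=9; cleared 0 line(s) (total 0); column heights now [2 8 9 11 11], max=11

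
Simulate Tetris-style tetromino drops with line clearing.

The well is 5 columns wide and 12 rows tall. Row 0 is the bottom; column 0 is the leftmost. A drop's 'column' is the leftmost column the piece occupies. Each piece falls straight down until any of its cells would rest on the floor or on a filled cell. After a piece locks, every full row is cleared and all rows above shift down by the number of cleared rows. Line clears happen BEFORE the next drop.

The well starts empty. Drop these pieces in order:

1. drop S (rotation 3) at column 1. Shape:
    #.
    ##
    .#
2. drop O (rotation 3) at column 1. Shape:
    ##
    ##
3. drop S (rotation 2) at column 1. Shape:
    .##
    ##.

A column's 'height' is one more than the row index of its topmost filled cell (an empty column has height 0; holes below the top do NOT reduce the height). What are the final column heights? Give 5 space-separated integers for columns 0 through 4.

Drop 1: S rot3 at col 1 lands with bottom-row=0; cleared 0 line(s) (total 0); column heights now [0 3 2 0 0], max=3
Drop 2: O rot3 at col 1 lands with bottom-row=3; cleared 0 line(s) (total 0); column heights now [0 5 5 0 0], max=5
Drop 3: S rot2 at col 1 lands with bottom-row=5; cleared 0 line(s) (total 0); column heights now [0 6 7 7 0], max=7

Answer: 0 6 7 7 0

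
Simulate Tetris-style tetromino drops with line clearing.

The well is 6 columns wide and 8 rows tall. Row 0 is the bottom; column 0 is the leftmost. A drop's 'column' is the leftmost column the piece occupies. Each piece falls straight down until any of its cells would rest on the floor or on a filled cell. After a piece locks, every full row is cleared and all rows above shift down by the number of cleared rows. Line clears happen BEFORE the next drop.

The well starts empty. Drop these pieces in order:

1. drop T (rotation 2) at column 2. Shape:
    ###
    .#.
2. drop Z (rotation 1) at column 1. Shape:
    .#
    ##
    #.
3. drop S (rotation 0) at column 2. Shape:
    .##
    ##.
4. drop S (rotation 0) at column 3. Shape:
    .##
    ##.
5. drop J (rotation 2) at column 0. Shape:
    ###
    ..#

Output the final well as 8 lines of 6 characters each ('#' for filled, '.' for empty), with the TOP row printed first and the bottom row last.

Answer: ....##
#####.
..###.
..##..
..#...
.##...
.####.
...#..

Derivation:
Drop 1: T rot2 at col 2 lands with bottom-row=0; cleared 0 line(s) (total 0); column heights now [0 0 2 2 2 0], max=2
Drop 2: Z rot1 at col 1 lands with bottom-row=1; cleared 0 line(s) (total 0); column heights now [0 3 4 2 2 0], max=4
Drop 3: S rot0 at col 2 lands with bottom-row=4; cleared 0 line(s) (total 0); column heights now [0 3 5 6 6 0], max=6
Drop 4: S rot0 at col 3 lands with bottom-row=6; cleared 0 line(s) (total 0); column heights now [0 3 5 7 8 8], max=8
Drop 5: J rot2 at col 0 lands with bottom-row=5; cleared 0 line(s) (total 0); column heights now [7 7 7 7 8 8], max=8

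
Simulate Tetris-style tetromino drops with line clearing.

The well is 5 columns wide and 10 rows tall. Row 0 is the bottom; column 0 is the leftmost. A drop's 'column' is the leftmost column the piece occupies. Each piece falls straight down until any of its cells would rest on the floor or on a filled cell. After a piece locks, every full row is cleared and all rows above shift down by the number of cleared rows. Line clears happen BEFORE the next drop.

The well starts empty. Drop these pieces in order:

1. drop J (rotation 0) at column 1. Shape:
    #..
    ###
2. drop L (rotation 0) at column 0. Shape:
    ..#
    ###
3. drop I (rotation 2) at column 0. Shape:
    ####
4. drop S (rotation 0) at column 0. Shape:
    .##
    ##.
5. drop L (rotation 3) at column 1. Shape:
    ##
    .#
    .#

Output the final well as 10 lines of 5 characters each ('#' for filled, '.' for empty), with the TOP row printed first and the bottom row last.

Drop 1: J rot0 at col 1 lands with bottom-row=0; cleared 0 line(s) (total 0); column heights now [0 2 1 1 0], max=2
Drop 2: L rot0 at col 0 lands with bottom-row=2; cleared 0 line(s) (total 0); column heights now [3 3 4 1 0], max=4
Drop 3: I rot2 at col 0 lands with bottom-row=4; cleared 0 line(s) (total 0); column heights now [5 5 5 5 0], max=5
Drop 4: S rot0 at col 0 lands with bottom-row=5; cleared 0 line(s) (total 0); column heights now [6 7 7 5 0], max=7
Drop 5: L rot3 at col 1 lands with bottom-row=7; cleared 0 line(s) (total 0); column heights now [6 10 10 5 0], max=10

Answer: .##..
..#..
..#..
.##..
##...
####.
..#..
###..
.#...
.###.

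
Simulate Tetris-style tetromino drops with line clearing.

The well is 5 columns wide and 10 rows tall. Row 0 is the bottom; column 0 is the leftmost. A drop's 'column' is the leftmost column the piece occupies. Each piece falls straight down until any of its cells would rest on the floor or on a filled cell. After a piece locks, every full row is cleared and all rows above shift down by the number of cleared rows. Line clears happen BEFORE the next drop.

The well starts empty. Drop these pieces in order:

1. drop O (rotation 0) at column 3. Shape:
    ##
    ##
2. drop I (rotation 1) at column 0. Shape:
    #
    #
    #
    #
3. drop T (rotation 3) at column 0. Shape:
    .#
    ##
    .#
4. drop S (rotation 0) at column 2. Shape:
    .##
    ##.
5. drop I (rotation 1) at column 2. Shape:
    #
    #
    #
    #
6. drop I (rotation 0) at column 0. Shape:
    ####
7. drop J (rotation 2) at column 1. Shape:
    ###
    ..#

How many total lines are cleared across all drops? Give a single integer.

Drop 1: O rot0 at col 3 lands with bottom-row=0; cleared 0 line(s) (total 0); column heights now [0 0 0 2 2], max=2
Drop 2: I rot1 at col 0 lands with bottom-row=0; cleared 0 line(s) (total 0); column heights now [4 0 0 2 2], max=4
Drop 3: T rot3 at col 0 lands with bottom-row=3; cleared 0 line(s) (total 0); column heights now [5 6 0 2 2], max=6
Drop 4: S rot0 at col 2 lands with bottom-row=2; cleared 0 line(s) (total 0); column heights now [5 6 3 4 4], max=6
Drop 5: I rot1 at col 2 lands with bottom-row=3; cleared 1 line(s) (total 1); column heights now [4 5 6 3 2], max=6
Drop 6: I rot0 at col 0 lands with bottom-row=6; cleared 0 line(s) (total 1); column heights now [7 7 7 7 2], max=7
Drop 7: J rot2 at col 1 lands with bottom-row=7; cleared 0 line(s) (total 1); column heights now [7 9 9 9 2], max=9

Answer: 1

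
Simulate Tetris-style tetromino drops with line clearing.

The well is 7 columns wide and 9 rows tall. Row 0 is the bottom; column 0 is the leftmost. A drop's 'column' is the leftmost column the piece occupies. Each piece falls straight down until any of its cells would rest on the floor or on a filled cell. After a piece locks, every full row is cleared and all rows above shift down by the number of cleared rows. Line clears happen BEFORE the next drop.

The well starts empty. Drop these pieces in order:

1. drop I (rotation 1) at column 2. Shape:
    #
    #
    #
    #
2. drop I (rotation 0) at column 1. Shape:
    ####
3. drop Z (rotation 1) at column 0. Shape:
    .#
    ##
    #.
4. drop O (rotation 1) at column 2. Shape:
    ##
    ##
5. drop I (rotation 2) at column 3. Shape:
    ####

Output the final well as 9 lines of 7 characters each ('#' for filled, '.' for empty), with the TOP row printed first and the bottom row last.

Drop 1: I rot1 at col 2 lands with bottom-row=0; cleared 0 line(s) (total 0); column heights now [0 0 4 0 0 0 0], max=4
Drop 2: I rot0 at col 1 lands with bottom-row=4; cleared 0 line(s) (total 0); column heights now [0 5 5 5 5 0 0], max=5
Drop 3: Z rot1 at col 0 lands with bottom-row=4; cleared 0 line(s) (total 0); column heights now [6 7 5 5 5 0 0], max=7
Drop 4: O rot1 at col 2 lands with bottom-row=5; cleared 0 line(s) (total 0); column heights now [6 7 7 7 5 0 0], max=7
Drop 5: I rot2 at col 3 lands with bottom-row=7; cleared 0 line(s) (total 0); column heights now [6 7 7 8 8 8 8], max=8

Answer: .......
...####
.###...
####...
#####..
..#....
..#....
..#....
..#....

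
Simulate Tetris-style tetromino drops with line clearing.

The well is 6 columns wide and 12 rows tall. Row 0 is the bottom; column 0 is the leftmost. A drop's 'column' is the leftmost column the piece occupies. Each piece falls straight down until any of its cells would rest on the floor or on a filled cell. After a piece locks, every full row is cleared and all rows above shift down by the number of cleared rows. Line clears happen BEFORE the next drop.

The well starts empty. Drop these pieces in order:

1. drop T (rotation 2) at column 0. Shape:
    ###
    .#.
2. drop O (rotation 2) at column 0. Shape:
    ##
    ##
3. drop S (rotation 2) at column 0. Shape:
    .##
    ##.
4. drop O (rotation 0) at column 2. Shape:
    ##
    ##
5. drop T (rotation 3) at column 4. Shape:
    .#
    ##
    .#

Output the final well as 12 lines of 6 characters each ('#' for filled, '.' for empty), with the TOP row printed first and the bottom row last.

Answer: ......
......
......
......
..##..
..##..
.##...
##....
##....
##...#
###.##
.#...#

Derivation:
Drop 1: T rot2 at col 0 lands with bottom-row=0; cleared 0 line(s) (total 0); column heights now [2 2 2 0 0 0], max=2
Drop 2: O rot2 at col 0 lands with bottom-row=2; cleared 0 line(s) (total 0); column heights now [4 4 2 0 0 0], max=4
Drop 3: S rot2 at col 0 lands with bottom-row=4; cleared 0 line(s) (total 0); column heights now [5 6 6 0 0 0], max=6
Drop 4: O rot0 at col 2 lands with bottom-row=6; cleared 0 line(s) (total 0); column heights now [5 6 8 8 0 0], max=8
Drop 5: T rot3 at col 4 lands with bottom-row=0; cleared 0 line(s) (total 0); column heights now [5 6 8 8 2 3], max=8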